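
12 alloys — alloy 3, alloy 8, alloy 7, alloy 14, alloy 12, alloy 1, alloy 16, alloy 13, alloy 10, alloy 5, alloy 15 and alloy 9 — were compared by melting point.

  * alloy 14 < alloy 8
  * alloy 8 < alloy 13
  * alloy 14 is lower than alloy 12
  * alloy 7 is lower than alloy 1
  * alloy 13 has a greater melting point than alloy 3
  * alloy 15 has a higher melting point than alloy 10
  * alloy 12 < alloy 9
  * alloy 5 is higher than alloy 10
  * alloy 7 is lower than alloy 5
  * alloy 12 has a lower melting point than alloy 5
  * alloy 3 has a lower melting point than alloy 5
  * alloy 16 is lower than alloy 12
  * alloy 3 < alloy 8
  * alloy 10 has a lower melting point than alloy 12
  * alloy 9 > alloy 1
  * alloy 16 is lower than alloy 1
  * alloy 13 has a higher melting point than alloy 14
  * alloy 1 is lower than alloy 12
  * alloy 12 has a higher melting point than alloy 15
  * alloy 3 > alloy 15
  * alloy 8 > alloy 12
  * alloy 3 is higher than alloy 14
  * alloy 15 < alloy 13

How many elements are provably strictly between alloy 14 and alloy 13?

Chaining upward from alloy 14 reaches: alloy 3, alloy 12, alloy 5, alloy 8, alloy 9.
Chaining downward from alloy 13 reaches: alloy 7, alloy 16, alloy 1, alloy 10, alloy 15, alloy 3, alloy 12, alloy 8.
Strictly between alloy 14 and alloy 13 are those in both lists: alloy 3, alloy 12, alloy 8 — 3 elements.

3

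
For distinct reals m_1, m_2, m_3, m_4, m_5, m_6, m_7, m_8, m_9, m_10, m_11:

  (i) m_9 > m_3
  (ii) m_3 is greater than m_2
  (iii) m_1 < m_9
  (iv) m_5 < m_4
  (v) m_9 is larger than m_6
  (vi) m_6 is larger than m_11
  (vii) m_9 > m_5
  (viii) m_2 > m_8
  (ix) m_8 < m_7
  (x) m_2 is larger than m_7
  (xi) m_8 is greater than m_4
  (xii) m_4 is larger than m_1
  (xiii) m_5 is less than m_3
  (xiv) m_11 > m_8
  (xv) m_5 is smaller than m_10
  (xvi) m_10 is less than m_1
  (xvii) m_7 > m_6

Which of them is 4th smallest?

Piecing the relations together gives one ordering: m_5 < m_10 < m_1 < m_4 < m_8 < m_11 < m_6 < m_7 < m_2 < m_3 < m_9.
Counting 4 from the smallest end gives m_4.

m_4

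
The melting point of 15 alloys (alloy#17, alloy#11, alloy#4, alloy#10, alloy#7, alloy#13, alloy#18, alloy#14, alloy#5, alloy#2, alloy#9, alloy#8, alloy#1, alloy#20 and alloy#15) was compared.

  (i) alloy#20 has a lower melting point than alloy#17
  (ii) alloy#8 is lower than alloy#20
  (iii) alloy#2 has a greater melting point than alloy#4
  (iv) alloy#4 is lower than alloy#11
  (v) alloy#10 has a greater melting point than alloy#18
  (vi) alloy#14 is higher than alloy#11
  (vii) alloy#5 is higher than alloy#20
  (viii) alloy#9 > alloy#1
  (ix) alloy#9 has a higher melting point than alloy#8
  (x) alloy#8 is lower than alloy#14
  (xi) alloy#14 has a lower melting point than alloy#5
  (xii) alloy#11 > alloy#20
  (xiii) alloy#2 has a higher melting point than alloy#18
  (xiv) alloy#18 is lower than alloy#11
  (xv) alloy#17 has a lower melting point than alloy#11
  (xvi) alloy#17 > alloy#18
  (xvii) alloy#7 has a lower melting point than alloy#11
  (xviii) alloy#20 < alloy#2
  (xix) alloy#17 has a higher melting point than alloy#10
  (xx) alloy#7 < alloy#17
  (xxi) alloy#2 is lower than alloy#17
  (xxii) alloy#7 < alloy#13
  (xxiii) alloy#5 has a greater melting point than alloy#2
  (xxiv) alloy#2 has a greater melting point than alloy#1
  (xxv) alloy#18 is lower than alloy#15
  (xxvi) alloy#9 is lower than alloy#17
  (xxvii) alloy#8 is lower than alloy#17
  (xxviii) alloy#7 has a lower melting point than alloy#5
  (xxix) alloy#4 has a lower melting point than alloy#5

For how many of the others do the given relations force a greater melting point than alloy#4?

5

From alloy#4 the given relations immediately reach alloy#2, alloy#11, alloy#5.
From those, alloy#17, alloy#14 — 5 in total.
No other element is forced above alloy#4 by the given relations, so the count is 5.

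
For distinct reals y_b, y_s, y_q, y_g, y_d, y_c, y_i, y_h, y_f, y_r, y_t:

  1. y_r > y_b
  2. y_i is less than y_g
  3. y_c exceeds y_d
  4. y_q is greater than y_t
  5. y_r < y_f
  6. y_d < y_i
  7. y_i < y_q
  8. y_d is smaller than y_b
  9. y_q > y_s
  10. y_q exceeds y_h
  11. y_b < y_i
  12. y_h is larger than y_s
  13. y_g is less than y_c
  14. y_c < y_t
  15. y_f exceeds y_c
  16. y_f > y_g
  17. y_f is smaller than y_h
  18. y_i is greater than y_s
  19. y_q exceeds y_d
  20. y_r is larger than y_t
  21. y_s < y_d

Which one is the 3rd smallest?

Chaining the given pairs: y_s < y_d < y_b < y_i < y_g < y_c < y_t < y_r < y_f < y_h < y_q.
The 3rd smallest is y_b.

y_b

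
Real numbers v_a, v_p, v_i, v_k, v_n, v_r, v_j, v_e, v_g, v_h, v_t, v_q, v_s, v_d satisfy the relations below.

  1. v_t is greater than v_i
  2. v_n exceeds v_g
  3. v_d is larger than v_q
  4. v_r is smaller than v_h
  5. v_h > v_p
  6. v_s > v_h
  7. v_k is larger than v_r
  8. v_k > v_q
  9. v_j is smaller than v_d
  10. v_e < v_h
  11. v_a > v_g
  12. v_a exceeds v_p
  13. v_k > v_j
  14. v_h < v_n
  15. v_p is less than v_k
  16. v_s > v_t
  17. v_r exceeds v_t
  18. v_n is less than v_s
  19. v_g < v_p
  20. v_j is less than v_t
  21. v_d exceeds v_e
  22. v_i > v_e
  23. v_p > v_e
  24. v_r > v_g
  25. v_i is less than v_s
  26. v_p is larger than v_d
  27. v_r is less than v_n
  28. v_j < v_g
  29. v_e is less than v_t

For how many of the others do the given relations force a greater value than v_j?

The elements the relations force above v_j are v_t, v_g, v_r, v_d, v_p, v_h, v_n, v_k, v_a, v_s — no chain reaches any other.
That is 10.

10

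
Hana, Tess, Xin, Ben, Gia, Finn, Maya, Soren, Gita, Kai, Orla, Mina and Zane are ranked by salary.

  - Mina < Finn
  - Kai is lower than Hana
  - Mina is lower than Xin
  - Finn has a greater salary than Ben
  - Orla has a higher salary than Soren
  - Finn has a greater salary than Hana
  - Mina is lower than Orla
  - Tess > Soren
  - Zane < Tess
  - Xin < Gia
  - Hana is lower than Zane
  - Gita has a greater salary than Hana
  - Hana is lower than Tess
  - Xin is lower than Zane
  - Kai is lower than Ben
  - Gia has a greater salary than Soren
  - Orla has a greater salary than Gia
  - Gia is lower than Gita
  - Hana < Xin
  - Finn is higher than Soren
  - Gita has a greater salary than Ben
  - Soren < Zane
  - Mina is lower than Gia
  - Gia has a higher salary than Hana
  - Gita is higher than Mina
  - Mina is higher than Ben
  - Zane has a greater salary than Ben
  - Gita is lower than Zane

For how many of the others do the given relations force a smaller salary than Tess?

Directly below Tess: Hana, Soren, Zane.
One step further: Kai, Ben, Xin, Gita (7 so far).
One step further: Mina, Gia (9 so far).
No other element is forced below Tess by the given relations, so the count is 9.

9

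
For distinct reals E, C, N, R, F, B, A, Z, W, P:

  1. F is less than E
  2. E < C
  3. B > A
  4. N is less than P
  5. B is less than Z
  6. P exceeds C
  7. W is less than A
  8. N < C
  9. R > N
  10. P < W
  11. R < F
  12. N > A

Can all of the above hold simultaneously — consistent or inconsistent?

Chaining the given relations yields N < R < F < E < C < P < W < A, so N < A. But one relation states A < N. These cannot both hold.

inconsistent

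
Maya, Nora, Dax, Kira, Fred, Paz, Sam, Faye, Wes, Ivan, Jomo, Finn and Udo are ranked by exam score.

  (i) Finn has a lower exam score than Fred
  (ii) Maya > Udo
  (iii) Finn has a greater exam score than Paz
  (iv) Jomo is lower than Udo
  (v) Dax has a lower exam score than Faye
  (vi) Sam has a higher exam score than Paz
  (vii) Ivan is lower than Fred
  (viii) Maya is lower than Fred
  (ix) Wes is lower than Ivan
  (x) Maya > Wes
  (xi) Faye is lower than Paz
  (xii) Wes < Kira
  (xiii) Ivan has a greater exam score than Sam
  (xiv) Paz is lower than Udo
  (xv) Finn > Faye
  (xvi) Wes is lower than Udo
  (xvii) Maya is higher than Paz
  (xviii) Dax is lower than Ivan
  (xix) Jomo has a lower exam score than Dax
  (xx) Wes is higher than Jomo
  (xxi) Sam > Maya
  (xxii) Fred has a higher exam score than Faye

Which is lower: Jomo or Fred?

Link the given pairs in sequence: Jomo < Dax; Dax < Faye; Faye < Paz; Paz < Udo; Udo < Maya; Maya < Sam; Sam < Ivan; Ivan < Fred.
Together: Jomo < Dax < Faye < Paz < Udo < Maya < Sam < Ivan < Fred.
So Jomo < Fred; Jomo is the lower of the two.

Jomo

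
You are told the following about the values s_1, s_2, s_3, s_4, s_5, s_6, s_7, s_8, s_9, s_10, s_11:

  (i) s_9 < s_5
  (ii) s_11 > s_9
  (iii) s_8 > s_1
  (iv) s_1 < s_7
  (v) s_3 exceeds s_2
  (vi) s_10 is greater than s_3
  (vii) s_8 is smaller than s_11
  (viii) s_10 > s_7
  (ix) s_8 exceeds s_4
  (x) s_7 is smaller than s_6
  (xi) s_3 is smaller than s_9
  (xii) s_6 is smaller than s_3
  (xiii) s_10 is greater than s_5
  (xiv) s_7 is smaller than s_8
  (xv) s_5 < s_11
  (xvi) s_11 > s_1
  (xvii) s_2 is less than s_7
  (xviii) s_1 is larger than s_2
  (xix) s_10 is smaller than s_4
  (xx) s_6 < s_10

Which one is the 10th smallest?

Piecing the relations together gives one ordering: s_2 < s_1 < s_7 < s_6 < s_3 < s_9 < s_5 < s_10 < s_4 < s_8 < s_11.
Counting 10 from the smallest end gives s_8.

s_8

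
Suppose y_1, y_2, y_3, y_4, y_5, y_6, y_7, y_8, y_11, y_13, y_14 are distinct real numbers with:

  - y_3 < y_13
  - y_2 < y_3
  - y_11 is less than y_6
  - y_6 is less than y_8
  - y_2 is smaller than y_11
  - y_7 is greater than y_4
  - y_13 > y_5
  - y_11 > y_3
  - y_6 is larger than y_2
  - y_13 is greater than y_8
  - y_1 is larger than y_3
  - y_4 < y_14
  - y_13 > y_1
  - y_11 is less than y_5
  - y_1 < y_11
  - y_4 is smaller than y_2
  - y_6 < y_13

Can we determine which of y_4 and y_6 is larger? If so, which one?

y_4 < y_2 and y_2 < y_3 give y_4 < y_3.
Then y_3 < y_1 extends the chain to y_1.
With y_1 < y_11: y_4 < y_2 < y_3 < y_1 < y_11.
With y_11 < y_6: y_4 < y_2 < y_3 < y_1 < y_11 < y_6.
So y_6 is larger.

y_6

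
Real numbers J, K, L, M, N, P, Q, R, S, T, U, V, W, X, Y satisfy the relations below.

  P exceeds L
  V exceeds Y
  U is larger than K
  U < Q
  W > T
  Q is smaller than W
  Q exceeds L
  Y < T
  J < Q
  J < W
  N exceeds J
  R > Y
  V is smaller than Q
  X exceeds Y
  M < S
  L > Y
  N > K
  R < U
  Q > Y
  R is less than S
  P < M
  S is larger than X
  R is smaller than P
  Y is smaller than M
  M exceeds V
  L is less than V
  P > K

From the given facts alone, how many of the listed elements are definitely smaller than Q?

7

From Q the given relations immediately reach J, Y, L, V, U.
From those, K, R — 7 in total.
Nothing else is reachable below Q; 7 in all.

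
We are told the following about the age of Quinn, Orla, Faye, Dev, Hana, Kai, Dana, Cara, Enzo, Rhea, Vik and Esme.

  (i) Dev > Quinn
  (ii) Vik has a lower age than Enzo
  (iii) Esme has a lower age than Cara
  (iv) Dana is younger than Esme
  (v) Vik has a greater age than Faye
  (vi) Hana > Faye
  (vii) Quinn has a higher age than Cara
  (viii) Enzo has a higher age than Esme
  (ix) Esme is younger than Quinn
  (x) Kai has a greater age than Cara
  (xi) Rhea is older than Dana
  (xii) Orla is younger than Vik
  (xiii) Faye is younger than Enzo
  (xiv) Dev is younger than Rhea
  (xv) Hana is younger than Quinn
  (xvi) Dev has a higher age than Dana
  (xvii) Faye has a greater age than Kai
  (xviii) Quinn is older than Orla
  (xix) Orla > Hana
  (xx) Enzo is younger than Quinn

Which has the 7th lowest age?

Chaining the given pairs: Dana < Esme < Cara < Kai < Faye < Hana < Orla < Vik < Enzo < Quinn < Dev < Rhea.
The 7th smallest is Orla.

Orla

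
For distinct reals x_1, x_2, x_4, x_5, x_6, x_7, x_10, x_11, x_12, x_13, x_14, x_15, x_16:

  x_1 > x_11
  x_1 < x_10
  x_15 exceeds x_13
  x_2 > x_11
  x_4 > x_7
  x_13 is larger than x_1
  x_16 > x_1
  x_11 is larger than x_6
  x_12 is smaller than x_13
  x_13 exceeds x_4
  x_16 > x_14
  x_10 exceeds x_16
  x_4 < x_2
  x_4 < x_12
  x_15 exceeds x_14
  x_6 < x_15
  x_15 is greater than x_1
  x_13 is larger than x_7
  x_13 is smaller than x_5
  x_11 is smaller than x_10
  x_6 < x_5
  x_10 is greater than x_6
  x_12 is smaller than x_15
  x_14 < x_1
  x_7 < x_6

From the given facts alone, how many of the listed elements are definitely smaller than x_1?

4

Directly below x_1: x_14, x_11.
One step further: x_6 (3 so far).
One step further: x_7 (4 so far).
Nothing else is reachable below x_1; 4 in all.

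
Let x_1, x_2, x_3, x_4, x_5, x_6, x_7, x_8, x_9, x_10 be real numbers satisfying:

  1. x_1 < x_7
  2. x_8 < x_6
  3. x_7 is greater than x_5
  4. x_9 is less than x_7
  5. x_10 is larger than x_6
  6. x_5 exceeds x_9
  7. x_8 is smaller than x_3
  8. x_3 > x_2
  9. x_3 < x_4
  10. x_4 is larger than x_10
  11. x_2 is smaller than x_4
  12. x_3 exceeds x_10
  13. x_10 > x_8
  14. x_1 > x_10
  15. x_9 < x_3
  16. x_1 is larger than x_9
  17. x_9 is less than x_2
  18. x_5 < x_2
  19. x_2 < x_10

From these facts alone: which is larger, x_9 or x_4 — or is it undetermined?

The relevant relations are x_9 < x_5; x_5 < x_2; x_2 < x_10; x_10 < x_3; x_3 < x_4.
Together: x_9 < x_5 < x_2 < x_10 < x_3 < x_4.
So x_4 is larger.

x_4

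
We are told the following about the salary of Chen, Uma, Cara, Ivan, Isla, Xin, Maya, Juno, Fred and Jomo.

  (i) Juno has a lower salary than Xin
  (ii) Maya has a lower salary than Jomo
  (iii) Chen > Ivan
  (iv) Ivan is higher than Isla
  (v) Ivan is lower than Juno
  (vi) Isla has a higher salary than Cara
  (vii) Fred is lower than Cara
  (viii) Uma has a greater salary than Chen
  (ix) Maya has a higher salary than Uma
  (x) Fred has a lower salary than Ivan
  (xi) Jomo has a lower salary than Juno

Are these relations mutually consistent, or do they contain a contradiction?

Every relation is compatible with Fred < Cara < Isla < Ivan < Chen < Uma < Maya < Jomo < Juno < Xin; the set is consistent.

consistent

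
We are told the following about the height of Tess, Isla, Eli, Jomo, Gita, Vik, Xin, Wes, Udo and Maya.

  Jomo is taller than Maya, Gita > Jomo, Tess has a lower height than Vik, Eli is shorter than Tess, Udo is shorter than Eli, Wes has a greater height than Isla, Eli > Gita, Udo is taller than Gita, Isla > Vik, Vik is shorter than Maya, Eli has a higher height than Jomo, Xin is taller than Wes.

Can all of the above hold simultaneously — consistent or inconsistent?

inconsistent

Chaining the given relations yields Maya < Jomo < Gita < Udo < Eli < Tess < Vik, so Maya < Vik. But one relation states Vik < Maya. These cannot both hold.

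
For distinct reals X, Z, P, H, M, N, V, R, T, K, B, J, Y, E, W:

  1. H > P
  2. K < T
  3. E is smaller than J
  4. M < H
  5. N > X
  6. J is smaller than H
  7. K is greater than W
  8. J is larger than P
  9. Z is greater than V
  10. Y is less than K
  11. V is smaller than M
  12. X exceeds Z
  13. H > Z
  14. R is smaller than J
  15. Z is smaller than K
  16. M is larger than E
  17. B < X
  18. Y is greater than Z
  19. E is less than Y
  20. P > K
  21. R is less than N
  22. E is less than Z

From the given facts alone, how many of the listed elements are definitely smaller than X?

Directly below X: Z, B.
One step further: E, V (4 so far).
No other element is forced below X by the given relations, so the count is 4.

4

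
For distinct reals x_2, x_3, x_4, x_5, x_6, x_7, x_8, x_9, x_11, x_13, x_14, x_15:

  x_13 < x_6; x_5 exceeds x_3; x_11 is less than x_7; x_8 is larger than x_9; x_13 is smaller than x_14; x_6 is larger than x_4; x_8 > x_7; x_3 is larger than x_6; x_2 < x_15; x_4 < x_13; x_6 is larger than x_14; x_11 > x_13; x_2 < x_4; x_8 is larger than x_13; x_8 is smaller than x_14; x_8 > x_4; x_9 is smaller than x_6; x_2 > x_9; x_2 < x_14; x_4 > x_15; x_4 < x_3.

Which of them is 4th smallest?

Chaining the given pairs: x_9 < x_2 < x_15 < x_4 < x_13 < x_11 < x_7 < x_8 < x_14 < x_6 < x_3 < x_5.
Counting 4 from the smallest end gives x_4.

x_4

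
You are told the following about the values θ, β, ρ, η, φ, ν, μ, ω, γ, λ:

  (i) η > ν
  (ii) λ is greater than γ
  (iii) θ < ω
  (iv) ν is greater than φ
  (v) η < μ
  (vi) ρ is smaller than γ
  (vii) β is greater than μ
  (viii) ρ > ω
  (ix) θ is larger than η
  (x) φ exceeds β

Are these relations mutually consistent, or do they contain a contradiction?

Chaining the given relations yields μ < β < φ < ν < η, so μ < η. But one relation states η < μ. These cannot both hold.

inconsistent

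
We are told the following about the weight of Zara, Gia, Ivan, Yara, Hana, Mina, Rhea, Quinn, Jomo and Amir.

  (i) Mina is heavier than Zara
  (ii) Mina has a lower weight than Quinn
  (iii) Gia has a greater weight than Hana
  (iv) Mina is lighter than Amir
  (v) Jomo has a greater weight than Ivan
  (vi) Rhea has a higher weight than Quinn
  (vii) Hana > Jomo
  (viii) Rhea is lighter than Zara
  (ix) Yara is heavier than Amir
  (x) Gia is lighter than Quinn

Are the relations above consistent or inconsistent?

We have Mina < Quinn stated directly, yet also Quinn < Rhea < Zara < Mina by chaining the others — so Quinn < Mina. Contradiction.

inconsistent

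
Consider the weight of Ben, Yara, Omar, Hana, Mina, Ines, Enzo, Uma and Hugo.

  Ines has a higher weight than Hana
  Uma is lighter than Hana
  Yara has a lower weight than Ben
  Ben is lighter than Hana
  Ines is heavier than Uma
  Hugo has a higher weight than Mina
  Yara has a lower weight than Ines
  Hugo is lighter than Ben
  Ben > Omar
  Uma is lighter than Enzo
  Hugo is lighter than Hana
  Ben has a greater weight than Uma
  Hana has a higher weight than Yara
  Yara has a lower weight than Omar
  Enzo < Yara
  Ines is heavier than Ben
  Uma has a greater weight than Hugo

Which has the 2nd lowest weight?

Hugo

Piecing the relations together gives one ordering: Mina < Hugo < Uma < Enzo < Yara < Omar < Ben < Hana < Ines.
Counting 2 from the smallest end gives Hugo.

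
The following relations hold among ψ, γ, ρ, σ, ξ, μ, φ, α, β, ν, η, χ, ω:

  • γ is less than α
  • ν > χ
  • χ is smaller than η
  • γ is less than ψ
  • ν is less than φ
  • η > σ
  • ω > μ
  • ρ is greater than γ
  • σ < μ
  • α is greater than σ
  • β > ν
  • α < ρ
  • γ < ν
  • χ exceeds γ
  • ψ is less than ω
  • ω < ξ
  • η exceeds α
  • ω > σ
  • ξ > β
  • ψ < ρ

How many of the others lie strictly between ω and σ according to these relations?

Chaining upward from σ reaches: μ, α, ρ, η, ξ.
Chaining downward from ω reaches: γ, μ, ψ.
Strictly between σ and ω are those in both lists: μ — 1 element.

1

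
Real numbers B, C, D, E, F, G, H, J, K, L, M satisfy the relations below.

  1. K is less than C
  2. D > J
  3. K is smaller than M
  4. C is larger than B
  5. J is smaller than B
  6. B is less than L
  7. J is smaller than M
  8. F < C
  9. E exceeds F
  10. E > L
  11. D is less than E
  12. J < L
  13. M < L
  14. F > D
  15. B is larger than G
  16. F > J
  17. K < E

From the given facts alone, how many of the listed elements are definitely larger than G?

Directly above G: B.
One step further: C, L (3 so far).
One step further: E (4 so far).
No other element is forced above G by the given relations, so the count is 4.

4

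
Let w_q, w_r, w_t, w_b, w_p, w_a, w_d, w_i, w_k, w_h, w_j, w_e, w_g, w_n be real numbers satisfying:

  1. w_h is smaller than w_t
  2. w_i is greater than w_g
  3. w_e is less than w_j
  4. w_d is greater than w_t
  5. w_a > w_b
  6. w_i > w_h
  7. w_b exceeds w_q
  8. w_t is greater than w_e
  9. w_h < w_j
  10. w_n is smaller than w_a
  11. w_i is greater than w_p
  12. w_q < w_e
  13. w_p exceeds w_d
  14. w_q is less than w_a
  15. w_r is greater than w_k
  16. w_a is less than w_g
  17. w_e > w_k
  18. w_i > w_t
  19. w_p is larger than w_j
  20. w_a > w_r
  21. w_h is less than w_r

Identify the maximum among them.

w_q is not greatest since w_q < w_b; w_k is not greatest since w_k < w_e; w_h is not greatest since w_h < w_j; w_e is not greatest since w_e < w_j; w_j is not greatest since w_j < w_p; w_b is not greatest since w_b < w_a; w_t is not greatest since w_t < w_d; w_n is not greatest since w_n < w_a; w_d is not greatest since w_d < w_p; w_r is not greatest since w_r < w_a; w_a is not greatest since w_a < w_g; w_g is not greatest since w_g < w_i; w_p is not greatest since w_p < w_i.
Only w_i has nothing above it, so w_i is the maximum.

w_i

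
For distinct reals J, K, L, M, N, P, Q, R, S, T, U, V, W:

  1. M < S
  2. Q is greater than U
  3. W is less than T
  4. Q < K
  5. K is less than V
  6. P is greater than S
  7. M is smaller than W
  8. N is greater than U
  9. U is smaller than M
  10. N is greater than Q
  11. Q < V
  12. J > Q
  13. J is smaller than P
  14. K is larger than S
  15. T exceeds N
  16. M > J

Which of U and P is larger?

P

Chaining the given relations: U < Q < J < M < S < P.
So U < P; P is the larger of the two.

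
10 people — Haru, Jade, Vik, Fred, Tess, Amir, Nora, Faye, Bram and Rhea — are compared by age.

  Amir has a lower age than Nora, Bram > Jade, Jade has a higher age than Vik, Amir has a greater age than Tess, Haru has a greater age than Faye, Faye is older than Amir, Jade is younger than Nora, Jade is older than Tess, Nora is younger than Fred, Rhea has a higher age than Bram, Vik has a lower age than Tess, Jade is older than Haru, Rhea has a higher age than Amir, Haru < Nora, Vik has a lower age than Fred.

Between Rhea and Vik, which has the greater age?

Chaining the given relations: Vik < Tess < Amir < Faye < Haru < Jade < Bram < Rhea.
So Vik < Rhea; Rhea is the older of the two.

Rhea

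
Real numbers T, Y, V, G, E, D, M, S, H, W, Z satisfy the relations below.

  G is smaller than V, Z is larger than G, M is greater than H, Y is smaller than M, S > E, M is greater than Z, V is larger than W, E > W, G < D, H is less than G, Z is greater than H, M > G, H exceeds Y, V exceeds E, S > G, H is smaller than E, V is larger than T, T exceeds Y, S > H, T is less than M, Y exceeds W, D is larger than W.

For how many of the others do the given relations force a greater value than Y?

9

The elements the relations force above Y are T, H, E, G, V, Z, S, D, M — no chain reaches any other.
That is 9.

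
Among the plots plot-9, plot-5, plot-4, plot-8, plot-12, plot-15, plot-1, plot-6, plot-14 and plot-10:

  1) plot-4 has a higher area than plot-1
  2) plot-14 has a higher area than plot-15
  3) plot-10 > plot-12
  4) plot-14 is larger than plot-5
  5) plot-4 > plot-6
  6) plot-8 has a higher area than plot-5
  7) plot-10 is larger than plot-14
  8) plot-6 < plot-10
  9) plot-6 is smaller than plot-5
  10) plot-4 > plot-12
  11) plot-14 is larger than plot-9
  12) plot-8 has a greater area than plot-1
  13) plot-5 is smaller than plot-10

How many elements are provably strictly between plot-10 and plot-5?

The relations place plot-5 below plot-10. An element lies strictly between them when it is forced above plot-5 and also forced below plot-10.
Above plot-5: {plot-8, plot-14}. Below plot-10: {plot-12, plot-6, plot-9, plot-15, plot-14}.
Intersection: {plot-14} — 1.

1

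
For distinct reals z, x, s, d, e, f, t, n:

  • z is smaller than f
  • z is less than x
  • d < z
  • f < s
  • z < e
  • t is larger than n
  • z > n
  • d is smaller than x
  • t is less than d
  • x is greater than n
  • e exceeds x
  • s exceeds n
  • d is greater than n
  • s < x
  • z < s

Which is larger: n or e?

Link the given pairs in sequence: n < t; t < d; d < z; z < f; f < s; s < x; x < e.
Chaining these gives n < t < d < z < f < s < x < e.
So n < e; e is the larger of the two.

e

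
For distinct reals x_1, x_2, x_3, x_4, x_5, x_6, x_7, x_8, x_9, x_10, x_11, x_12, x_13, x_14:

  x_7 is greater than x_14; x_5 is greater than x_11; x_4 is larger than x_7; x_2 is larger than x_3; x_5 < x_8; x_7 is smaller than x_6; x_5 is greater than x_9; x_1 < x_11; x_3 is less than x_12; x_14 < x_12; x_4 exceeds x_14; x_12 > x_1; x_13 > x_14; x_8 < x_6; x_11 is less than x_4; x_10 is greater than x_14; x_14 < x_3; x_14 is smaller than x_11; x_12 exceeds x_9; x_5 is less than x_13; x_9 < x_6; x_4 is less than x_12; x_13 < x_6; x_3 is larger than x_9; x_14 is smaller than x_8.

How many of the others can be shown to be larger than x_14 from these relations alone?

11

From x_14 the given relations immediately reach x_7, x_3, x_10, x_11, x_4, x_12, x_13, x_8.
From those, x_2, x_5, x_6 — 11 in total.
Nothing else is reachable above x_14; 11 in all.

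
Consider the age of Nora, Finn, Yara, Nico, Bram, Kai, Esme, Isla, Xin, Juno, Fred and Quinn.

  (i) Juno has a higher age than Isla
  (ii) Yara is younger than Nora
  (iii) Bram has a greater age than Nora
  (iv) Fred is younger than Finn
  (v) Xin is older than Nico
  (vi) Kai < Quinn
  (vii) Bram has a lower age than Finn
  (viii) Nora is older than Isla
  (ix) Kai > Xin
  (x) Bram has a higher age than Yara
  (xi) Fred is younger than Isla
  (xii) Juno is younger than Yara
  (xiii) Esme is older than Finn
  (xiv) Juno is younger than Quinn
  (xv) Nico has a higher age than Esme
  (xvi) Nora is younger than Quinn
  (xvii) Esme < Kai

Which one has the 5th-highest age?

Esme

Piecing the relations together gives one ordering: Fred < Isla < Juno < Yara < Nora < Bram < Finn < Esme < Nico < Xin < Kai < Quinn.
Counting 5 from the largest end gives Esme.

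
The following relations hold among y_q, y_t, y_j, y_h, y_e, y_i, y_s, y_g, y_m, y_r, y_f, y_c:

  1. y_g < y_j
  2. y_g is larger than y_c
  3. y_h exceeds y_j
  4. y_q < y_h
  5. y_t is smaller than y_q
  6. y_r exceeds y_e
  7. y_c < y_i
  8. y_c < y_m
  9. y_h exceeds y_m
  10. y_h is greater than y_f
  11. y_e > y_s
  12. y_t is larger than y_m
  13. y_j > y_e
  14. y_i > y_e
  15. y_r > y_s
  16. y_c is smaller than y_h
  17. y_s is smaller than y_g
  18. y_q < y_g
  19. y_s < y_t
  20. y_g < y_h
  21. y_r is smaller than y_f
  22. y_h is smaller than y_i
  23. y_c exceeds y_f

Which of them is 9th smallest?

The consecutive relations fix a unique order: y_s < y_e < y_r < y_f < y_c < y_m < y_t < y_q < y_g < y_j < y_h < y_i.
Counting 9 from the smallest end gives y_g.

y_g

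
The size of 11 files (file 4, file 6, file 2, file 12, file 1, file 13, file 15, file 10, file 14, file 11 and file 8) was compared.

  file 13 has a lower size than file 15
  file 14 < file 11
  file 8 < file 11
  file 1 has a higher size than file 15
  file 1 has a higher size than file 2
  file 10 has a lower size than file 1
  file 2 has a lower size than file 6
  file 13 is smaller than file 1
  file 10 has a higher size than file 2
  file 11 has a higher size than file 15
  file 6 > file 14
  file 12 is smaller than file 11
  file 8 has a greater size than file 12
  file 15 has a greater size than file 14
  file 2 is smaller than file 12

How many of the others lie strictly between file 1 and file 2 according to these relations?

1

Chaining upward from file 2 reaches: file 10, file 6, file 12, file 8, file 11.
Chaining downward from file 1 reaches: file 14, file 10, file 13, file 15.
Strictly between file 2 and file 1 are those in both lists: file 10 — 1 element.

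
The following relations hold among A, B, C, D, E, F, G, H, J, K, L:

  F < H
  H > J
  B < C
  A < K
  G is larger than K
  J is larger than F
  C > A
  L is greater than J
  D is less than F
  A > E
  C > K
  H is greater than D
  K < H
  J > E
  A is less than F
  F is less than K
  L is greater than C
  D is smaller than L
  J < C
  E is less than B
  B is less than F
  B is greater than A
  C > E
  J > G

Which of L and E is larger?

Following the relations from E: E < A < B < F < K < G < J < C < L.
So E < L; L is the larger of the two.

L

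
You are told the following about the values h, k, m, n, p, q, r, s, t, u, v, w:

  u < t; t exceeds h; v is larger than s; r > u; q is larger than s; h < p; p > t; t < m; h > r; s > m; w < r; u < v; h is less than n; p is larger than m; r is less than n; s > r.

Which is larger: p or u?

u < r and r < h give u < h.
Then h < t extends the chain to t.
Then t < m extends the chain to m.
Then m < p extends the chain to p.
So u < p; p is the larger of the two.

p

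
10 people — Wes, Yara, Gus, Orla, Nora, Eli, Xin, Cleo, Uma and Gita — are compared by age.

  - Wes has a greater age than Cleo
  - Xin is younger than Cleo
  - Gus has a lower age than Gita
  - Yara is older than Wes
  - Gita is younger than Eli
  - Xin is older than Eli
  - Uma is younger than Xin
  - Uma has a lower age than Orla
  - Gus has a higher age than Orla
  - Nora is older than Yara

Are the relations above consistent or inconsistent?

consistent

Every relation is compatible with Uma < Orla < Gus < Gita < Eli < Xin < Cleo < Wes < Yara < Nora; the set is consistent.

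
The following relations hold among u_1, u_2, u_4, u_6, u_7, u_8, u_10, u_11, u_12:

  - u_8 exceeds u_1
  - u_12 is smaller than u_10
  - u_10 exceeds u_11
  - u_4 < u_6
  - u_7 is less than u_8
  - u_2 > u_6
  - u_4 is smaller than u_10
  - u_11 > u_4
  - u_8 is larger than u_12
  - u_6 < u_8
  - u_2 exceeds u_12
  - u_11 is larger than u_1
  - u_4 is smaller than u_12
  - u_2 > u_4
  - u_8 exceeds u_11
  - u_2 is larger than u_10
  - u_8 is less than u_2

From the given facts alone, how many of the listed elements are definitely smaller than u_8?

6

Directly below u_8: u_12, u_1, u_7, u_6, u_11.
One step further: u_4 (6 so far).
No other element is forced below u_8 by the given relations, so the count is 6.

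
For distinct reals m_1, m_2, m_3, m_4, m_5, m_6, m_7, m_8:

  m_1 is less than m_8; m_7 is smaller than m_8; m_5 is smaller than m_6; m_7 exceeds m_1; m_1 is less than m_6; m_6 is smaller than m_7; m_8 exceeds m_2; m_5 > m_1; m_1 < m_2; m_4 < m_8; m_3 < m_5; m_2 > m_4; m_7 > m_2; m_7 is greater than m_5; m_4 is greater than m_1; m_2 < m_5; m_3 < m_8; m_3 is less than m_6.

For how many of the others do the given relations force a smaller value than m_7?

The elements the relations force below m_7 are m_3, m_1, m_4, m_2, m_5, m_6 — no chain reaches any other.
That is 6.

6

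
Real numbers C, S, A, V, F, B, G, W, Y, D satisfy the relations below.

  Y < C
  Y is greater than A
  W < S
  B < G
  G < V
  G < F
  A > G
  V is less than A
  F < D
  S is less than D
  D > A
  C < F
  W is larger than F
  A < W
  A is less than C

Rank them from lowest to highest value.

B < G < V < A < Y < C < F < W < S < D

Each adjacent pair is fixed by a given relation: B < G; G < V; V < A; A < Y; Y < C; C < F; F < W; W < S; S < D. Chaining them end to end gives the full order.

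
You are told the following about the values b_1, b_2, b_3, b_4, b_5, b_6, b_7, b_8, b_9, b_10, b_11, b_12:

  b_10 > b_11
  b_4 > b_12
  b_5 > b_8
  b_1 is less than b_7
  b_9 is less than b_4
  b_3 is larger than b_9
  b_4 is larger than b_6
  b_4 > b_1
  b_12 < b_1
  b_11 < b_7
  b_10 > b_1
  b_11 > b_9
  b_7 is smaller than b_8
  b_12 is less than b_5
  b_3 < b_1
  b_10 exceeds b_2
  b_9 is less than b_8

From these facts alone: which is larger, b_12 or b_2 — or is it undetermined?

Following every chain through b_12: above b_12 we get b_1, b_7, b_8, b_10, b_4, b_5.
b_2 is not reached, and no chain runs the other way from b_2 to b_12.
So the given relations leave the order of b_12 and b_2 undetermined.

undetermined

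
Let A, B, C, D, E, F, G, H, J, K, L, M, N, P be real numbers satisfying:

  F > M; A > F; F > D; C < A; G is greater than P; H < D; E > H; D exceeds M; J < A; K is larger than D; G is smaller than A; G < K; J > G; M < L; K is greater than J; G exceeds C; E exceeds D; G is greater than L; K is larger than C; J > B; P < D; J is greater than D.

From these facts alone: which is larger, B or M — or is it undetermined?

undetermined

Following every chain through M: above M we get L, G, D, E, F, J, A, K.
B is not reached, and no chain runs the other way from B to M.
So the given relations leave the order of M and B undetermined.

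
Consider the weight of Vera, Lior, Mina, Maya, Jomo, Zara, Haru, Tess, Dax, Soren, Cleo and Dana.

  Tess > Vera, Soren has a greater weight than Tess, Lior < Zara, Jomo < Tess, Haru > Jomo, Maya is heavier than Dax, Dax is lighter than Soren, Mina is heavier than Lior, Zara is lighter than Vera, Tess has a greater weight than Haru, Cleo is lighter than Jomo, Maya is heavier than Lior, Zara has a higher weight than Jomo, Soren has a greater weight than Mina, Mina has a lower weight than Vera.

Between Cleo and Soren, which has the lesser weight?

Cleo

The relevant relations are Cleo < Jomo; Jomo < Zara; Zara < Vera; Vera < Tess; Tess < Soren.
Chaining these gives Cleo < Jomo < Zara < Vera < Tess < Soren.
So Cleo < Soren; Cleo is the lighter of the two.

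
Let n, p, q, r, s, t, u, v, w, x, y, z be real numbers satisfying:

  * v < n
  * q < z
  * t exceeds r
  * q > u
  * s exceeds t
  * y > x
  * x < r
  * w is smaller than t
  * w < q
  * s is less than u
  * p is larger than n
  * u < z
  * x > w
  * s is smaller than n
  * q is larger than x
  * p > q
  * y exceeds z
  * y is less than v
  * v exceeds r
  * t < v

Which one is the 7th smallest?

Chaining the given pairs: w < x < r < t < s < u < q < z < y < v < n < p.
The 7th smallest is q.

q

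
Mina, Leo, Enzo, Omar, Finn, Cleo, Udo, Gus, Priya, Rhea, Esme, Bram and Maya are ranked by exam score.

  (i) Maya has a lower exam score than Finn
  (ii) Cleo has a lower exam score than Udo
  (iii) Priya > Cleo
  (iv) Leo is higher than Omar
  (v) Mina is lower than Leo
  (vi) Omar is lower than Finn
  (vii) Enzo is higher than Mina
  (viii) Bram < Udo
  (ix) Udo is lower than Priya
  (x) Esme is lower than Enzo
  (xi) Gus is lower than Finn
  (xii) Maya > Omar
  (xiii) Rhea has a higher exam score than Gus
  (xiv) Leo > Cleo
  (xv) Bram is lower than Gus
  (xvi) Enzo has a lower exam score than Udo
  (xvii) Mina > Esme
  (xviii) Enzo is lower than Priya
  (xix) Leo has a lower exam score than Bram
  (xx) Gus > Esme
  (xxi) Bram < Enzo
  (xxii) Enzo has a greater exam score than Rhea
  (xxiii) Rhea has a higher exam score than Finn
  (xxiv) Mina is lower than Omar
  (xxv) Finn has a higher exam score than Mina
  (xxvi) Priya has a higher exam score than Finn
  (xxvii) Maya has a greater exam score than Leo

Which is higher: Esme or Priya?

Esme < Mina and Mina < Omar give Esme < Omar.
With Omar < Leo: Esme < Mina < Omar < Leo.
Then Leo < Bram extends the chain to Bram.
With Bram < Gus: Esme < Mina < Omar < Leo < Bram < Gus.
Then Gus < Finn extends the chain to Finn.
Then Finn < Rhea extends the chain to Rhea.
Then Rhea < Enzo extends the chain to Enzo.
Then Enzo < Udo extends the chain to Udo.
With Udo < Priya: Esme < Mina < Omar < Leo < Bram < Gus < Finn < Rhea < Enzo < Udo < Priya.
So Esme < Priya; Priya is the higher of the two.

Priya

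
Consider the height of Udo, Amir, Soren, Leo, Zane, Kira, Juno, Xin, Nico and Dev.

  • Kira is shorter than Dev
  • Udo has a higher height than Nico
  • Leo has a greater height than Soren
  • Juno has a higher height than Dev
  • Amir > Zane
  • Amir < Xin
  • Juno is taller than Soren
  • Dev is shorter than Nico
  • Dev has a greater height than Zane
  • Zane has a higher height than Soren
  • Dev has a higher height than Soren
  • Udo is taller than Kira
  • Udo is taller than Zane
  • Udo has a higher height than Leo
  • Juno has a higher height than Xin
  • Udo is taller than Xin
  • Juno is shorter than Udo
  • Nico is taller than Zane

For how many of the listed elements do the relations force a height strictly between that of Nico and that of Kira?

Chaining upward from Kira reaches: Dev, Juno, Udo.
Chaining downward from Nico reaches: Soren, Zane, Dev.
Strictly between Kira and Nico are those in both lists: Dev — 1 element.

1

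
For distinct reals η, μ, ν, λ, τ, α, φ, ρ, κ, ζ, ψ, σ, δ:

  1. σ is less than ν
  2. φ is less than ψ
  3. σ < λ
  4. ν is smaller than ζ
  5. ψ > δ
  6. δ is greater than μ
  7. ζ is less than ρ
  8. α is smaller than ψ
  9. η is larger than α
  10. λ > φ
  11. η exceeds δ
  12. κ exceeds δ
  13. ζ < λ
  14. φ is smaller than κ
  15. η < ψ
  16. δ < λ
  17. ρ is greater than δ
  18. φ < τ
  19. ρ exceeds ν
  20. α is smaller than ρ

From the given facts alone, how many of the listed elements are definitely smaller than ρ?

Directly below ρ: ν, α, δ, ζ.
One step further: σ, μ (6 so far).
No other element is forced below ρ by the given relations, so the count is 6.

6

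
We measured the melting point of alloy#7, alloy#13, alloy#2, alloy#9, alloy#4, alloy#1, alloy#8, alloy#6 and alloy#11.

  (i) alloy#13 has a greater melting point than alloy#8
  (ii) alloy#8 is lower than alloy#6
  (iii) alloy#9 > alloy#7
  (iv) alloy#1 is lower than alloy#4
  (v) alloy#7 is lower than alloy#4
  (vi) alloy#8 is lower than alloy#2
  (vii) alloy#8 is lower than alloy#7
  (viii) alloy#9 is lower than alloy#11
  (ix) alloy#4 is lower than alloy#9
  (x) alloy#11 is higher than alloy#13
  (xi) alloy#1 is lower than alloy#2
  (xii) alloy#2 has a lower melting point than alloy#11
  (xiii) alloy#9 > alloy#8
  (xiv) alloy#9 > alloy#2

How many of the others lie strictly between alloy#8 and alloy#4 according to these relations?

1

Chaining upward from alloy#8 reaches: alloy#2, alloy#13, alloy#7, alloy#9, alloy#11, alloy#6.
Chaining downward from alloy#4 reaches: alloy#1, alloy#7.
Strictly between alloy#8 and alloy#4 are those in both lists: alloy#7 — 1 element.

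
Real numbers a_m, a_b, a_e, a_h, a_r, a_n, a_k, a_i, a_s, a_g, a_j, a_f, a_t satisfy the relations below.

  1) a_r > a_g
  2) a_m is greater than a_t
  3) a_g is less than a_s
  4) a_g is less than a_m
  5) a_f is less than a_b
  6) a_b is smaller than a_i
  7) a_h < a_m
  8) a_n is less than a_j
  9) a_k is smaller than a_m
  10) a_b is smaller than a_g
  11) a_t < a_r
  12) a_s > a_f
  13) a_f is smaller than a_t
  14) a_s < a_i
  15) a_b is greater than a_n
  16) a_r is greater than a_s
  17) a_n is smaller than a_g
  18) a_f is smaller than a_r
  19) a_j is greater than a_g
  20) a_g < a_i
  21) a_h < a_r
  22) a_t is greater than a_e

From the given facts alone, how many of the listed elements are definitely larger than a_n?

7

From a_n the given relations immediately reach a_b, a_g, a_j.
From those, a_s, a_i, a_m, a_r — 7 in total.
Nothing else is reachable above a_n; 7 in all.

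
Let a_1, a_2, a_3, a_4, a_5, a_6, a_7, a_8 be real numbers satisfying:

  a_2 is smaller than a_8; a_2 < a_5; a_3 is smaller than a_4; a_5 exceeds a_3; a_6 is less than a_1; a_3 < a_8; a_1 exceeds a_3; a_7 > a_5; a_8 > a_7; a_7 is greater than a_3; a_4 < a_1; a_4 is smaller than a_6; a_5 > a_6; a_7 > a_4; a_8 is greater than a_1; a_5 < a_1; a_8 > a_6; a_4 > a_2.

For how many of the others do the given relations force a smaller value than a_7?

5

From a_7 the given relations immediately reach a_3, a_4, a_5.
From those, a_2, a_6 — 5 in total.
No other element is forced below a_7 by the given relations, so the count is 5.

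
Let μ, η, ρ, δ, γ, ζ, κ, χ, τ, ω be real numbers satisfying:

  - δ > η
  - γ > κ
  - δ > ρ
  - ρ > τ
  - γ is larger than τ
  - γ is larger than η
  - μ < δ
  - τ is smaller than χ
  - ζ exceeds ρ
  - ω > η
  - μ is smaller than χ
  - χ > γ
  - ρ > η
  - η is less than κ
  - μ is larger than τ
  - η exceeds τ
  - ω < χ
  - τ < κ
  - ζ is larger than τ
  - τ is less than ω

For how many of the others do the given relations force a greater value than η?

The elements the relations force above η are κ, ρ, γ, ω, χ, ζ, δ — no chain reaches any other.
That is 7.

7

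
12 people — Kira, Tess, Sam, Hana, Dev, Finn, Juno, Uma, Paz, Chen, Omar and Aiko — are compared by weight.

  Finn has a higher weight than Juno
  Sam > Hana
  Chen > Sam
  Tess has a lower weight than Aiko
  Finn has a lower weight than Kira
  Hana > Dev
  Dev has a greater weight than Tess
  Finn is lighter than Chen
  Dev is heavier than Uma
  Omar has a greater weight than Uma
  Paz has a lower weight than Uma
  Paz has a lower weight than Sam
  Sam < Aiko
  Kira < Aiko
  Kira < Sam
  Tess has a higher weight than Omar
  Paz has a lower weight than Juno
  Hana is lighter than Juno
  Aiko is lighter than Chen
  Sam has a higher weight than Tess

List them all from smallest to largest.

The consecutive links are each given: Paz < Uma; Uma < Omar; Omar < Tess; Tess < Dev; Dev < Hana; Hana < Juno; Juno < Finn; Finn < Kira; Kira < Sam; Sam < Aiko; Aiko < Chen.

Paz < Uma < Omar < Tess < Dev < Hana < Juno < Finn < Kira < Sam < Aiko < Chen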